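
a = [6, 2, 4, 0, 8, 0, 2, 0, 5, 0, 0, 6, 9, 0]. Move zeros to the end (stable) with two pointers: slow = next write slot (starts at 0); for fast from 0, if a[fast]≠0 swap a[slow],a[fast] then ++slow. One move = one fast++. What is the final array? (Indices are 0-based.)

(s=0,f=0) a[fast]=6≠0 swap→a[0]=6 → slow++,fast++
(s=1,f=1) a[fast]=2≠0 swap→a[1]=2 → slow++,fast++
(s=2,f=2) a[fast]=4≠0 swap→a[2]=4 → slow++,fast++
(s=3,f=3) a[fast]=0 → fast++
(s=3,f=4) a[fast]=8≠0 swap→a[3]=8 → slow++,fast++
(s=4,f=5) a[fast]=0 → fast++
(s=4,f=6) a[fast]=2≠0 swap→a[4]=2 → slow++,fast++
(s=5,f=7) a[fast]=0 → fast++
(s=5,f=8) a[fast]=5≠0 swap→a[5]=5 → slow++,fast++
(s=6,f=9) a[fast]=0 → fast++
(s=6,f=10) a[fast]=0 → fast++
(s=6,f=11) a[fast]=6≠0 swap→a[6]=6 → slow++,fast++
(s=7,f=12) a[fast]=9≠0 swap→a[7]=9 → slow++,fast++
(s=8,f=13) a[fast]=0 → fast++

[6, 2, 4, 8, 2, 5, 6, 9, 0, 0, 0, 0, 0, 0]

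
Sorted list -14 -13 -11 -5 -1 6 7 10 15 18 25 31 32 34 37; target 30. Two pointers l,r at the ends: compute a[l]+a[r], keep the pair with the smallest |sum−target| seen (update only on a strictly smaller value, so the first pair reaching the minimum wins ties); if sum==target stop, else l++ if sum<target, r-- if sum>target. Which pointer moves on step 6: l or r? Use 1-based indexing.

r

l=1 r=15: -14+37=23 d=7 *, l++
l=2 r=15: -13+37=24 d=6 *, l++
l=3 r=15: -11+37=26 d=4 *, l++
l=4 r=15: -5+37=32 d=2 *, r--
l=4 r=14: -5+34=29 d=1 *, l++
l=5 r=14: -1+34=33 d=3, r--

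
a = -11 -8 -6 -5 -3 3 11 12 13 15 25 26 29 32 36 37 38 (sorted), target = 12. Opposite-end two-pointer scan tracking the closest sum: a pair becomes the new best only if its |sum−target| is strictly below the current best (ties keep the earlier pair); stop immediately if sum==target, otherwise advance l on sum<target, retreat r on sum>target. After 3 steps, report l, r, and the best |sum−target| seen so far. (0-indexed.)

l=0, r=13, best |Δ|=13

l=0 r=16: -11+38=27 d=15 *, r--
l=0 r=15: -11+37=26 d=14 *, r--
l=0 r=14: -11+36=25 d=13 *, r--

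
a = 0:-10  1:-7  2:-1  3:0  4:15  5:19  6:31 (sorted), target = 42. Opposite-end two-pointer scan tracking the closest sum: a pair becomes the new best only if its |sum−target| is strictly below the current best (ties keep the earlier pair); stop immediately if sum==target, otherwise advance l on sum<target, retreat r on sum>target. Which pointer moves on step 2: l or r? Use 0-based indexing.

l

l=0 r=6: -10+31=21 d=21 *, l++
l=1 r=6: -7+31=24 d=18 *, l++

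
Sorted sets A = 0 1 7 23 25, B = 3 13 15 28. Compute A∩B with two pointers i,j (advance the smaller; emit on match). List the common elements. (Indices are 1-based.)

intersection = []

i=1 j=1: 0<3, i++
i=2 j=1: 1<3, i++
i=3 j=1: 7>3, j++
i=3 j=2: 7<13, i++
i=4 j=2: 23>13, j++
i=4 j=3: 23>15, j++
i=4 j=4: 23<28, i++
i=5 j=4: 25<28, i++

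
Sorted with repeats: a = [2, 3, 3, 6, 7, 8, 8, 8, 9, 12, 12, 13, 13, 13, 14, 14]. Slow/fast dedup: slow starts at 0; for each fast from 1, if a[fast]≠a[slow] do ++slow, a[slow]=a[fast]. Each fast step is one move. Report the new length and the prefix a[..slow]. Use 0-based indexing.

(s=0,f=1) a[fast]=3≠a[slow]=2 write a[1]=3 → slow++,fast++
(s=1,f=2) a[fast]=3=a[slow] dup → fast++
(s=1,f=3) a[fast]=6≠a[slow]=3 write a[2]=6 → slow++,fast++
(s=2,f=4) a[fast]=7≠a[slow]=6 write a[3]=7 → slow++,fast++
(s=3,f=5) a[fast]=8≠a[slow]=7 write a[4]=8 → slow++,fast++
(s=4,f=6) a[fast]=8=a[slow] dup → fast++
(s=4,f=7) a[fast]=8=a[slow] dup → fast++
(s=4,f=8) a[fast]=9≠a[slow]=8 write a[5]=9 → slow++,fast++
(s=5,f=9) a[fast]=12≠a[slow]=9 write a[6]=12 → slow++,fast++
(s=6,f=10) a[fast]=12=a[slow] dup → fast++
(s=6,f=11) a[fast]=13≠a[slow]=12 write a[7]=13 → slow++,fast++
(s=7,f=12) a[fast]=13=a[slow] dup → fast++
(s=7,f=13) a[fast]=13=a[slow] dup → fast++
(s=7,f=14) a[fast]=14≠a[slow]=13 write a[8]=14 → slow++,fast++
(s=8,f=15) a[fast]=14=a[slow] dup → fast++

length 9; prefix = [2, 3, 6, 7, 8, 9, 12, 13, 14]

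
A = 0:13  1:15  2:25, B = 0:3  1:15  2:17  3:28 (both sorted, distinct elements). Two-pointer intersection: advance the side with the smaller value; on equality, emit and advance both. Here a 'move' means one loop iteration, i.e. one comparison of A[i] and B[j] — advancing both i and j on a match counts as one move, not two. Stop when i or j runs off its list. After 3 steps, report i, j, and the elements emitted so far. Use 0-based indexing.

i=2, j=2, emitted=[15]

[i=0,j=0] 13>3 → j++
[i=0,j=1] 13<15 → i++
[i=1,j=1] 15==15 emit → i++,j++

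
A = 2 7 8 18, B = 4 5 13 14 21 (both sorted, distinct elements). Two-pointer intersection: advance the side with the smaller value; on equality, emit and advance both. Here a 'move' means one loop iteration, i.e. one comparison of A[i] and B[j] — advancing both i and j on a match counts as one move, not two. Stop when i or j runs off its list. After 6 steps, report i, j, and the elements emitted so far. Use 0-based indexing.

i=3, j=3, emitted=[]

i=0 j=0: 2<4, i++
i=1 j=0: 7>4, j++
i=1 j=1: 7>5, j++
i=1 j=2: 7<13, i++
i=2 j=2: 8<13, i++
i=3 j=2: 18>13, j++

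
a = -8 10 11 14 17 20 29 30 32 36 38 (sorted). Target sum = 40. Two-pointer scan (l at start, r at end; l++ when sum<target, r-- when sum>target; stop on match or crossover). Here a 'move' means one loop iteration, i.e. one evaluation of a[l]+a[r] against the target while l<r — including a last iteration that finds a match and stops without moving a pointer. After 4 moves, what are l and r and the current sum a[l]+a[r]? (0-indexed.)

l=1, r=7, sum=40

l=0 r=10: -8+38=30 <40, l++
l=1 r=10: 10+38=48 >40, r--
l=1 r=9: 10+36=46 >40, r--
l=1 r=8: 10+32=42 >40, r--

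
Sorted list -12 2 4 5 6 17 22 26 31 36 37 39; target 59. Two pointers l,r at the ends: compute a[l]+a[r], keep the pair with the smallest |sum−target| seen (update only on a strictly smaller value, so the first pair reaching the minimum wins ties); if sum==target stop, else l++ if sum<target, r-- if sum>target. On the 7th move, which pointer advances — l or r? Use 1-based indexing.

[1,12] -12+39=27 d=32 * → l++
[2,12] 2+39=41 d=18 * → l++
[3,12] 4+39=43 d=16 * → l++
[4,12] 5+39=44 d=15 * → l++
[5,12] 6+39=45 d=14 * → l++
[6,12] 17+39=56 d=3 * → l++
[7,12] 22+39=61 d=2 * → r--

r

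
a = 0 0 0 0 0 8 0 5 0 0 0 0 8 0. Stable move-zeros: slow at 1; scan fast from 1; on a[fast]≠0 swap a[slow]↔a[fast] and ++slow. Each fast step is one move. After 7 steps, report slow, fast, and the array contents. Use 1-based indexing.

(s=1,f=1) a[fast]=0 → fast++
(s=1,f=2) a[fast]=0 → fast++
(s=1,f=3) a[fast]=0 → fast++
(s=1,f=4) a[fast]=0 → fast++
(s=1,f=5) a[fast]=0 → fast++
(s=1,f=6) a[fast]=8≠0 swap→a[1]=8 → slow++,fast++
(s=2,f=7) a[fast]=0 → fast++

slow=2, fast=8, a=[8, 0, 0, 0, 0, 0, 0, 5, 0, 0, 0, 0, 8, 0]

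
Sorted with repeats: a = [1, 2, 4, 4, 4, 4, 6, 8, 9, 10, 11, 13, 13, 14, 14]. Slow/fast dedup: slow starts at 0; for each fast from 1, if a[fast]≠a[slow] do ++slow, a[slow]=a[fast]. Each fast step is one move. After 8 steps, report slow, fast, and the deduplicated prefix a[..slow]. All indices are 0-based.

slow=5, fast=9, prefix=[1, 2, 4, 6, 8, 9]

slow=0 fast=1: a[fast]=2≠a[slow]=1 write a[1]=2, slow++,fast++
slow=1 fast=2: a[fast]=4≠a[slow]=2 write a[2]=4, slow++,fast++
slow=2 fast=3: a[fast]=4=a[slow] dup, fast++
slow=2 fast=4: a[fast]=4=a[slow] dup, fast++
slow=2 fast=5: a[fast]=4=a[slow] dup, fast++
slow=2 fast=6: a[fast]=6≠a[slow]=4 write a[3]=6, slow++,fast++
slow=3 fast=7: a[fast]=8≠a[slow]=6 write a[4]=8, slow++,fast++
slow=4 fast=8: a[fast]=9≠a[slow]=8 write a[5]=9, slow++,fast++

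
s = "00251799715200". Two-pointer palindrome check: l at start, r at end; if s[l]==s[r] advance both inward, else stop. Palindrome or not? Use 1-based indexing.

palindrome

[1,14] '0'=='0' → l++,r--
[2,13] '0'=='0' → l++,r--
[3,12] '2'=='2' → l++,r--
[4,11] '5'=='5' → l++,r--
[5,10] '1'=='1' → l++,r--
[6,9] '7'=='7' → l++,r--
[7,8] '9'=='9' → l++,r--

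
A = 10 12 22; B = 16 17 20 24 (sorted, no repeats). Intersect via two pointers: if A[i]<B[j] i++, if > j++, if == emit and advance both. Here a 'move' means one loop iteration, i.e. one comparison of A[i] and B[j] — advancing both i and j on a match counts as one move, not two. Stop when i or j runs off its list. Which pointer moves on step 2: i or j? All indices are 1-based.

i

[i=1,j=1] 10<16 → i++
[i=2,j=1] 12<16 → i++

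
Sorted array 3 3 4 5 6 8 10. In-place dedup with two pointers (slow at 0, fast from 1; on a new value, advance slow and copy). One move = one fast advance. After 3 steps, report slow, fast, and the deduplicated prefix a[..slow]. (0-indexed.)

slow=0 fast=1: a[fast]=3=a[slow] dup, fast++
slow=0 fast=2: a[fast]=4≠a[slow]=3 write a[1]=4, slow++,fast++
slow=1 fast=3: a[fast]=5≠a[slow]=4 write a[2]=5, slow++,fast++

slow=2, fast=4, prefix=[3, 4, 5]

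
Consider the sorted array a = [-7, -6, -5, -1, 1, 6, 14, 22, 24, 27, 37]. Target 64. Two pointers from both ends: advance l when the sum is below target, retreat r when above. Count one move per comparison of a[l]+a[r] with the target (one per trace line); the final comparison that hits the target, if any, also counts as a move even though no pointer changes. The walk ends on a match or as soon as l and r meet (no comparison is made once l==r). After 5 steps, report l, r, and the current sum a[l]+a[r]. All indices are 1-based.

l=1 r=11: -7+37=30 <64, l++
l=2 r=11: -6+37=31 <64, l++
l=3 r=11: -5+37=32 <64, l++
l=4 r=11: -1+37=36 <64, l++
l=5 r=11: 1+37=38 <64, l++

l=6, r=11, sum=43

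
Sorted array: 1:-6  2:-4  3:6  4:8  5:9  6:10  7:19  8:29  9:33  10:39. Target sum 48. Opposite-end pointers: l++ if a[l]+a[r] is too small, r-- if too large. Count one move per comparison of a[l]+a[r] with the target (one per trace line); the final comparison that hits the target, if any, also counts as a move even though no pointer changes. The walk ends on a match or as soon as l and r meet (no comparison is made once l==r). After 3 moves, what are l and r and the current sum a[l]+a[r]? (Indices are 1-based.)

[1,10] -6+39=33 <48 → l++
[2,10] -4+39=35 <48 → l++
[3,10] 6+39=45 <48 → l++

l=4, r=10, sum=47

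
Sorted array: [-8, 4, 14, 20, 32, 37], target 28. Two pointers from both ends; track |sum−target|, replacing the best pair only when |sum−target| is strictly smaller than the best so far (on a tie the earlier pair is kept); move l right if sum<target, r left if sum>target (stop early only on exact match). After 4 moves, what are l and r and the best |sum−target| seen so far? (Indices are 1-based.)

l=1 r=6: -8+37=29 d=1 *, r--
l=1 r=5: -8+32=24 d=4, l++
l=2 r=5: 4+32=36 d=8, r--
l=2 r=4: 4+20=24 d=4, l++

l=3, r=4, best |Δ|=1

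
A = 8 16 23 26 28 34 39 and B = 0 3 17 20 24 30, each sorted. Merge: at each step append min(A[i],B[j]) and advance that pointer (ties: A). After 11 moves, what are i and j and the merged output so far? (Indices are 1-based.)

[i=1,j=1] A[i]=8>B[j]=0 take 0 → j++
[i=1,j=2] A[i]=8>B[j]=3 take 3 → j++
[i=1,j=3] A[i]=8<=B[j]=17 take 8 → i++
[i=2,j=3] A[i]=16<=B[j]=17 take 16 → i++
[i=3,j=3] A[i]=23>B[j]=17 take 17 → j++
[i=3,j=4] A[i]=23>B[j]=20 take 20 → j++
[i=3,j=5] A[i]=23<=B[j]=24 take 23 → i++
[i=4,j=5] A[i]=26>B[j]=24 take 24 → j++
[i=4,j=6] A[i]=26<=B[j]=30 take 26 → i++
[i=5,j=6] A[i]=28<=B[j]=30 take 28 → i++
[i=6,j=6] A[i]=34>B[j]=30 take 30 → j++

i=6, j=7, merged so far=[0, 3, 8, 16, 17, 20, 23, 24, 26, 28, 30]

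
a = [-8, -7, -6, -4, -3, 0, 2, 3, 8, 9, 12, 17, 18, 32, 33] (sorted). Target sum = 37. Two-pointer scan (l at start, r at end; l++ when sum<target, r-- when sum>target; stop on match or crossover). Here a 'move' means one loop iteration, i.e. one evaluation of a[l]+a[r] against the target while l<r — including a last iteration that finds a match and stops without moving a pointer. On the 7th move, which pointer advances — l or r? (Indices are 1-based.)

l

[1,15] -8+33=25 <37 → l++
[2,15] -7+33=26 <37 → l++
[3,15] -6+33=27 <37 → l++
[4,15] -4+33=29 <37 → l++
[5,15] -3+33=30 <37 → l++
[6,15] 0+33=33 <37 → l++
[7,15] 2+33=35 <37 → l++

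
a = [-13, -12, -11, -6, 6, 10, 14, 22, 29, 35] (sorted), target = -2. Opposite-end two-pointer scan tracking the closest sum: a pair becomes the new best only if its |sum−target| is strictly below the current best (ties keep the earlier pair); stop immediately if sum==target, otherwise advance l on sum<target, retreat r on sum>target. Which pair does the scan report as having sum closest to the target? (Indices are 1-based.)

pair (-12, 10) with sum -2 (|Δ|=0)

l=1 r=10: -13+35=22 d=24 *, r--
l=1 r=9: -13+29=16 d=18 *, r--
l=1 r=8: -13+22=9 d=11 *, r--
l=1 r=7: -13+14=1 d=3 *, r--
l=1 r=6: -13+10=-3 d=1 *, l++
l=2 r=6: -12+10=-2 d=0 *, stop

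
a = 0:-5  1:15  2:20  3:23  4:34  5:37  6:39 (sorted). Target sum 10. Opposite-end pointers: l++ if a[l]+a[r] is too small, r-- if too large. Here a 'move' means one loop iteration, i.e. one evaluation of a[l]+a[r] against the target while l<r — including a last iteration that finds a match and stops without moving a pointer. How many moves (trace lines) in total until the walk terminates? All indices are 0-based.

6 moves

l=0 r=6: -5+39=34 >10, r--
l=0 r=5: -5+37=32 >10, r--
l=0 r=4: -5+34=29 >10, r--
l=0 r=3: -5+23=18 >10, r--
l=0 r=2: -5+20=15 >10, r--
l=0 r=1: -5+15=10, found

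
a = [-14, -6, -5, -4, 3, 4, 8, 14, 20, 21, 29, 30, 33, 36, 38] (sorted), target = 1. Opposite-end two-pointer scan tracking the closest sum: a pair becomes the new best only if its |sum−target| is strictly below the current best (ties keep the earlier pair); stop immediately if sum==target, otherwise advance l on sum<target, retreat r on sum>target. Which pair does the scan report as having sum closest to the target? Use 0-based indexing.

pair (-14, 14) with sum 0 (|Δ|=1)

[0,14] -14+38=24 d=23 * → r--
[0,13] -14+36=22 d=21 * → r--
[0,12] -14+33=19 d=18 * → r--
[0,11] -14+30=16 d=15 * → r--
[0,10] -14+29=15 d=14 * → r--
[0,9] -14+21=7 d=6 * → r--
[0,8] -14+20=6 d=5 * → r--
[0,7] -14+14=0 d=1 * → l++
[1,7] -6+14=8 d=7 → r--
[1,6] -6+8=2 d=1 → r--
[1,5] -6+4=-2 d=3 → l++
[2,5] -5+4=-1 d=2 → l++
[3,5] -4+4=0 d=1 → l++
[4,5] 3+4=7 d=6 → r--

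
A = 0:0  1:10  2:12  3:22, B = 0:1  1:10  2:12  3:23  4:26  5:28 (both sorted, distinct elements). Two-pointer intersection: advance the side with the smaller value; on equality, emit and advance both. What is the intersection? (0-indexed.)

intersection = [10, 12]

i=0 j=0: 0<1, i++
i=1 j=0: 10>1, j++
i=1 j=1: 10==10 emit, i++,j++
i=2 j=2: 12==12 emit, i++,j++
i=3 j=3: 22<23, i++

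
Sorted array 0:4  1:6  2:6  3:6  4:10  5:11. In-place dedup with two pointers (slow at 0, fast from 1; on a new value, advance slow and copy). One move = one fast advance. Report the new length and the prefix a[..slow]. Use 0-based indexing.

length 4; prefix = [4, 6, 10, 11]

slow=0 fast=1: a[fast]=6≠a[slow]=4 write a[1]=6, slow++,fast++
slow=1 fast=2: a[fast]=6=a[slow] dup, fast++
slow=1 fast=3: a[fast]=6=a[slow] dup, fast++
slow=1 fast=4: a[fast]=10≠a[slow]=6 write a[2]=10, slow++,fast++
slow=2 fast=5: a[fast]=11≠a[slow]=10 write a[3]=11, slow++,fast++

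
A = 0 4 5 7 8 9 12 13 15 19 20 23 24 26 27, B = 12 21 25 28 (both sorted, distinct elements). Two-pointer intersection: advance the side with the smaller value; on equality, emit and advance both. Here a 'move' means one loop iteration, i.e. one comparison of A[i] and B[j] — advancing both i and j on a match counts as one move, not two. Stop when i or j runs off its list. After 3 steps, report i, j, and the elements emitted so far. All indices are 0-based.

i=3, j=0, emitted=[]

i=0 j=0: 0<12, i++
i=1 j=0: 4<12, i++
i=2 j=0: 5<12, i++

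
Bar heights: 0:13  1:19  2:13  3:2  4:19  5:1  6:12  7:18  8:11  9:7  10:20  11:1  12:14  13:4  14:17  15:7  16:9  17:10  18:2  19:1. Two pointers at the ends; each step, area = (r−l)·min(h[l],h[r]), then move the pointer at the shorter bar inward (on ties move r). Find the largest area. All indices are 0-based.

max area = 221

l=0 r=19: min(13,1)*19=19 best=19 *, r--
l=0 r=18: min(13,2)*18=36 best=36 *, r--
l=0 r=17: min(13,10)*17=170 best=170 *, r--
l=0 r=16: min(13,9)*16=144 best=170, r--
l=0 r=15: min(13,7)*15=105 best=170, r--
l=0 r=14: min(13,17)*14=182 best=182 *, l++
l=1 r=14: min(19,17)*13=221 best=221 *, r--
l=1 r=13: min(19,4)*12=48 best=221, r--
l=1 r=12: min(19,14)*11=154 best=221, r--
l=1 r=11: min(19,1)*10=10 best=221, r--
l=1 r=10: min(19,20)*9=171 best=221, l++
l=2 r=10: min(13,20)*8=104 best=221, l++
l=3 r=10: min(2,20)*7=14 best=221, l++
l=4 r=10: min(19,20)*6=114 best=221, l++
l=5 r=10: min(1,20)*5=5 best=221, l++
l=6 r=10: min(12,20)*4=48 best=221, l++
l=7 r=10: min(18,20)*3=54 best=221, l++
l=8 r=10: min(11,20)*2=22 best=221, l++
l=9 r=10: min(7,20)*1=7 best=221, l++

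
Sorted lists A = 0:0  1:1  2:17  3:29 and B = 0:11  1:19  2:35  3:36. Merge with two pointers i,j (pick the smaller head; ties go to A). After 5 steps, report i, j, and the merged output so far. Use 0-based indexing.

i=3, j=2, merged so far=[0, 1, 11, 17, 19]

[i=0,j=0] A[i]=0<=B[j]=11 take 0 → i++
[i=1,j=0] A[i]=1<=B[j]=11 take 1 → i++
[i=2,j=0] A[i]=17>B[j]=11 take 11 → j++
[i=2,j=1] A[i]=17<=B[j]=19 take 17 → i++
[i=3,j=1] A[i]=29>B[j]=19 take 19 → j++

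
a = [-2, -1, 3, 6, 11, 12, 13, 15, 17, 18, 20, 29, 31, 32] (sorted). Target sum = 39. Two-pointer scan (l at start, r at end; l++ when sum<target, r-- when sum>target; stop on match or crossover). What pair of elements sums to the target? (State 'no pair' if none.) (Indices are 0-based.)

[0,13] -2+32=30 <39 → l++
[1,13] -1+32=31 <39 → l++
[2,13] 3+32=35 <39 → l++
[3,13] 6+32=38 <39 → l++
[4,13] 11+32=43 >39 → r--
[4,12] 11+31=42 >39 → r--
[4,11] 11+29=40 >39 → r--
[4,10] 11+20=31 <39 → l++
[5,10] 12+20=32 <39 → l++
[6,10] 13+20=33 <39 → l++
[7,10] 15+20=35 <39 → l++
[8,10] 17+20=37 <39 → l++
[9,10] 18+20=38 <39 → l++

no pair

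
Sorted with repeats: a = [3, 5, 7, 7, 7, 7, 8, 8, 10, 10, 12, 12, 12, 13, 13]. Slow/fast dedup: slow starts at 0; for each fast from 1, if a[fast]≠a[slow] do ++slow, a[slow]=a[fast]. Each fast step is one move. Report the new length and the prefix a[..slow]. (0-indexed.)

length 7; prefix = [3, 5, 7, 8, 10, 12, 13]

(s=0,f=1) a[fast]=5≠a[slow]=3 write a[1]=5 → slow++,fast++
(s=1,f=2) a[fast]=7≠a[slow]=5 write a[2]=7 → slow++,fast++
(s=2,f=3) a[fast]=7=a[slow] dup → fast++
(s=2,f=4) a[fast]=7=a[slow] dup → fast++
(s=2,f=5) a[fast]=7=a[slow] dup → fast++
(s=2,f=6) a[fast]=8≠a[slow]=7 write a[3]=8 → slow++,fast++
(s=3,f=7) a[fast]=8=a[slow] dup → fast++
(s=3,f=8) a[fast]=10≠a[slow]=8 write a[4]=10 → slow++,fast++
(s=4,f=9) a[fast]=10=a[slow] dup → fast++
(s=4,f=10) a[fast]=12≠a[slow]=10 write a[5]=12 → slow++,fast++
(s=5,f=11) a[fast]=12=a[slow] dup → fast++
(s=5,f=12) a[fast]=12=a[slow] dup → fast++
(s=5,f=13) a[fast]=13≠a[slow]=12 write a[6]=13 → slow++,fast++
(s=6,f=14) a[fast]=13=a[slow] dup → fast++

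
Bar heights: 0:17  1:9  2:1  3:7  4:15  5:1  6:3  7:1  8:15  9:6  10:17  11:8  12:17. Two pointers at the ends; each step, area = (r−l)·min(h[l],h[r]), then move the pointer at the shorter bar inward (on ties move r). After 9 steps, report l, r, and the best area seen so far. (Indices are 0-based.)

l=0 r=12: min(17,17)*12=204 best=204 *, r--
l=0 r=11: min(17,8)*11=88 best=204, r--
l=0 r=10: min(17,17)*10=170 best=204, r--
l=0 r=9: min(17,6)*9=54 best=204, r--
l=0 r=8: min(17,15)*8=120 best=204, r--
l=0 r=7: min(17,1)*7=7 best=204, r--
l=0 r=6: min(17,3)*6=18 best=204, r--
l=0 r=5: min(17,1)*5=5 best=204, r--
l=0 r=4: min(17,15)*4=60 best=204, r--

l=0, r=3, best area=204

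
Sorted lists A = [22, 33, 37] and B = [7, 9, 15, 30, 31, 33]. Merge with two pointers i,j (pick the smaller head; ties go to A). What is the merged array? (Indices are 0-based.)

[7, 9, 15, 22, 30, 31, 33, 33, 37]

[i=0,j=0] A[i]=22>B[j]=7 take 7 → j++
[i=0,j=1] A[i]=22>B[j]=9 take 9 → j++
[i=0,j=2] A[i]=22>B[j]=15 take 15 → j++
[i=0,j=3] A[i]=22<=B[j]=30 take 22 → i++
[i=1,j=3] A[i]=33>B[j]=30 take 30 → j++
[i=1,j=4] A[i]=33>B[j]=31 take 31 → j++
[i=1,j=5] A[i]=33<=B[j]=33 take 33 → i++
[i=2,j=5] A[i]=37>B[j]=33 take 33 → j++
[i=2,j=6] B done, take A[i]=37 → i++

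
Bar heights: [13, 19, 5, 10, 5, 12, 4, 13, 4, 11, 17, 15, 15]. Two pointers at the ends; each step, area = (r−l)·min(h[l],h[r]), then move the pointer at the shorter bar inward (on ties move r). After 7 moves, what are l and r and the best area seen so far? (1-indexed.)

l=2, r=7, best area=165

l=1 r=13: min(13,15)*12=156 best=156 *, l++
l=2 r=13: min(19,15)*11=165 best=165 *, r--
l=2 r=12: min(19,15)*10=150 best=165, r--
l=2 r=11: min(19,17)*9=153 best=165, r--
l=2 r=10: min(19,11)*8=88 best=165, r--
l=2 r=9: min(19,4)*7=28 best=165, r--
l=2 r=8: min(19,13)*6=78 best=165, r--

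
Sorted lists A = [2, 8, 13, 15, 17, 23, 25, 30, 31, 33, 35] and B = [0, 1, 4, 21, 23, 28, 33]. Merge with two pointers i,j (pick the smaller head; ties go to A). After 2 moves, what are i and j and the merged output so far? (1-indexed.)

i=1 j=1: A[i]=2>B[j]=0 take 0, j++
i=1 j=2: A[i]=2>B[j]=1 take 1, j++

i=1, j=3, merged so far=[0, 1]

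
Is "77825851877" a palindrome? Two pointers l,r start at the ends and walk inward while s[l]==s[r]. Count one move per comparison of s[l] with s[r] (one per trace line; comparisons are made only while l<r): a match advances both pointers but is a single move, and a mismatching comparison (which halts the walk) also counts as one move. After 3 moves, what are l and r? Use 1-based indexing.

l=4, r=8

[1,11] '7'=='7' → l++,r--
[2,10] '7'=='7' → l++,r--
[3,9] '8'=='8' → l++,r--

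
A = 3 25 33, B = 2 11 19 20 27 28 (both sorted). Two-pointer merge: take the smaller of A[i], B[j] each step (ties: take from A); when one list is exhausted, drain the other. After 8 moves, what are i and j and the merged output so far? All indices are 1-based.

i=3, j=7, merged so far=[2, 3, 11, 19, 20, 25, 27, 28]

[i=1,j=1] A[i]=3>B[j]=2 take 2 → j++
[i=1,j=2] A[i]=3<=B[j]=11 take 3 → i++
[i=2,j=2] A[i]=25>B[j]=11 take 11 → j++
[i=2,j=3] A[i]=25>B[j]=19 take 19 → j++
[i=2,j=4] A[i]=25>B[j]=20 take 20 → j++
[i=2,j=5] A[i]=25<=B[j]=27 take 25 → i++
[i=3,j=5] A[i]=33>B[j]=27 take 27 → j++
[i=3,j=6] A[i]=33>B[j]=28 take 28 → j++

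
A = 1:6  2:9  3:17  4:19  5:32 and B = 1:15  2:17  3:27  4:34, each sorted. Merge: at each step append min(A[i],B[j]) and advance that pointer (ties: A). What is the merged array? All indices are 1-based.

[6, 9, 15, 17, 17, 19, 27, 32, 34]

[i=1,j=1] A[i]=6<=B[j]=15 take 6 → i++
[i=2,j=1] A[i]=9<=B[j]=15 take 9 → i++
[i=3,j=1] A[i]=17>B[j]=15 take 15 → j++
[i=3,j=2] A[i]=17<=B[j]=17 take 17 → i++
[i=4,j=2] A[i]=19>B[j]=17 take 17 → j++
[i=4,j=3] A[i]=19<=B[j]=27 take 19 → i++
[i=5,j=3] A[i]=32>B[j]=27 take 27 → j++
[i=5,j=4] A[i]=32<=B[j]=34 take 32 → i++
[i=6,j=4] A done, take B[j]=34 → j++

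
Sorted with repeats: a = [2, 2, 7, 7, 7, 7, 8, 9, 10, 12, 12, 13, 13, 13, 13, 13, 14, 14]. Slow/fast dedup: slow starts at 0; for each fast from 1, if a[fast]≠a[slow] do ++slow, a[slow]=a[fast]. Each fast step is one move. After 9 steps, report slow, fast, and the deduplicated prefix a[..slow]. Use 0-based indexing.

slow=5, fast=10, prefix=[2, 7, 8, 9, 10, 12]

slow=0 fast=1: a[fast]=2=a[slow] dup, fast++
slow=0 fast=2: a[fast]=7≠a[slow]=2 write a[1]=7, slow++,fast++
slow=1 fast=3: a[fast]=7=a[slow] dup, fast++
slow=1 fast=4: a[fast]=7=a[slow] dup, fast++
slow=1 fast=5: a[fast]=7=a[slow] dup, fast++
slow=1 fast=6: a[fast]=8≠a[slow]=7 write a[2]=8, slow++,fast++
slow=2 fast=7: a[fast]=9≠a[slow]=8 write a[3]=9, slow++,fast++
slow=3 fast=8: a[fast]=10≠a[slow]=9 write a[4]=10, slow++,fast++
slow=4 fast=9: a[fast]=12≠a[slow]=10 write a[5]=12, slow++,fast++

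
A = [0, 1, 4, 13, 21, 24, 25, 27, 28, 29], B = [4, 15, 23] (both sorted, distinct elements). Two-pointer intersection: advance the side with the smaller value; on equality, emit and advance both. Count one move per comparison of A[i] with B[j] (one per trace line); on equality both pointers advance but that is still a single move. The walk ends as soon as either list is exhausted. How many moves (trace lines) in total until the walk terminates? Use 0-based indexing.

7 moves

i=0 j=0: 0<4, i++
i=1 j=0: 1<4, i++
i=2 j=0: 4==4 emit, i++,j++
i=3 j=1: 13<15, i++
i=4 j=1: 21>15, j++
i=4 j=2: 21<23, i++
i=5 j=2: 24>23, j++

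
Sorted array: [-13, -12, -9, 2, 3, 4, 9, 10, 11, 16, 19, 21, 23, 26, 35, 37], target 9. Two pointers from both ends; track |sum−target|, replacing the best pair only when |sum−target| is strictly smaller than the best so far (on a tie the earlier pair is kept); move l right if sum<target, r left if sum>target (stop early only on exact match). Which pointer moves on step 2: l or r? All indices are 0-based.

r

[0,15] -13+37=24 d=15 * → r--
[0,14] -13+35=22 d=13 * → r--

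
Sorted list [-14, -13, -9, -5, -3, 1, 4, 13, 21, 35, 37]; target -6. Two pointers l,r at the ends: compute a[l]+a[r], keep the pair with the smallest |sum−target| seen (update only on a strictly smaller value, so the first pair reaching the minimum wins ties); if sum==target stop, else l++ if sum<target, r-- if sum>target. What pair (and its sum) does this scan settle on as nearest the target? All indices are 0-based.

pair (-9, 4) with sum -5 (|Δ|=1)

[0,10] -14+37=23 d=29 * → r--
[0,9] -14+35=21 d=27 * → r--
[0,8] -14+21=7 d=13 * → r--
[0,7] -14+13=-1 d=5 * → r--
[0,6] -14+4=-10 d=4 * → l++
[1,6] -13+4=-9 d=3 * → l++
[2,6] -9+4=-5 d=1 * → r--
[2,5] -9+1=-8 d=2 → l++
[3,5] -5+1=-4 d=2 → r--
[3,4] -5+-3=-8 d=2 → l++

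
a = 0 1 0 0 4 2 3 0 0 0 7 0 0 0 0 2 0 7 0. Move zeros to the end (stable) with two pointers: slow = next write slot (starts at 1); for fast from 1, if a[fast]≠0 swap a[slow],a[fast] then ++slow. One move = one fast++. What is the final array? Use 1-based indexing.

slow=1 fast=1: a[fast]=0, fast++
slow=1 fast=2: a[fast]=1≠0 swap→a[1]=1, slow++,fast++
slow=2 fast=3: a[fast]=0, fast++
slow=2 fast=4: a[fast]=0, fast++
slow=2 fast=5: a[fast]=4≠0 swap→a[2]=4, slow++,fast++
slow=3 fast=6: a[fast]=2≠0 swap→a[3]=2, slow++,fast++
slow=4 fast=7: a[fast]=3≠0 swap→a[4]=3, slow++,fast++
slow=5 fast=8: a[fast]=0, fast++
slow=5 fast=9: a[fast]=0, fast++
slow=5 fast=10: a[fast]=0, fast++
slow=5 fast=11: a[fast]=7≠0 swap→a[5]=7, slow++,fast++
slow=6 fast=12: a[fast]=0, fast++
slow=6 fast=13: a[fast]=0, fast++
slow=6 fast=14: a[fast]=0, fast++
slow=6 fast=15: a[fast]=0, fast++
slow=6 fast=16: a[fast]=2≠0 swap→a[6]=2, slow++,fast++
slow=7 fast=17: a[fast]=0, fast++
slow=7 fast=18: a[fast]=7≠0 swap→a[7]=7, slow++,fast++
slow=8 fast=19: a[fast]=0, fast++

[1, 4, 2, 3, 7, 2, 7, 0, 0, 0, 0, 0, 0, 0, 0, 0, 0, 0, 0]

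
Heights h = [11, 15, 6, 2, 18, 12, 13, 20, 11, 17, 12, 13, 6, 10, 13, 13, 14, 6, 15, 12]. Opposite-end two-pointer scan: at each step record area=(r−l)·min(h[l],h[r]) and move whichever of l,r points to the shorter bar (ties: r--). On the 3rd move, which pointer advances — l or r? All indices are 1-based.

r

l=1 r=20: min(11,12)*19=209 best=209 *, l++
l=2 r=20: min(15,12)*18=216 best=216 *, r--
l=2 r=19: min(15,15)*17=255 best=255 *, r--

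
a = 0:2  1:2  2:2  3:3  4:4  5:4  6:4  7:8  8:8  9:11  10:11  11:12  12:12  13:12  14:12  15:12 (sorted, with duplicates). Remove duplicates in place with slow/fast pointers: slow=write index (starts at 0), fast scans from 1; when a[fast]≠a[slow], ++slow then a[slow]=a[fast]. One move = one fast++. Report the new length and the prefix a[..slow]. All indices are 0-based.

length 6; prefix = [2, 3, 4, 8, 11, 12]

slow=0 fast=1: a[fast]=2=a[slow] dup, fast++
slow=0 fast=2: a[fast]=2=a[slow] dup, fast++
slow=0 fast=3: a[fast]=3≠a[slow]=2 write a[1]=3, slow++,fast++
slow=1 fast=4: a[fast]=4≠a[slow]=3 write a[2]=4, slow++,fast++
slow=2 fast=5: a[fast]=4=a[slow] dup, fast++
slow=2 fast=6: a[fast]=4=a[slow] dup, fast++
slow=2 fast=7: a[fast]=8≠a[slow]=4 write a[3]=8, slow++,fast++
slow=3 fast=8: a[fast]=8=a[slow] dup, fast++
slow=3 fast=9: a[fast]=11≠a[slow]=8 write a[4]=11, slow++,fast++
slow=4 fast=10: a[fast]=11=a[slow] dup, fast++
slow=4 fast=11: a[fast]=12≠a[slow]=11 write a[5]=12, slow++,fast++
slow=5 fast=12: a[fast]=12=a[slow] dup, fast++
slow=5 fast=13: a[fast]=12=a[slow] dup, fast++
slow=5 fast=14: a[fast]=12=a[slow] dup, fast++
slow=5 fast=15: a[fast]=12=a[slow] dup, fast++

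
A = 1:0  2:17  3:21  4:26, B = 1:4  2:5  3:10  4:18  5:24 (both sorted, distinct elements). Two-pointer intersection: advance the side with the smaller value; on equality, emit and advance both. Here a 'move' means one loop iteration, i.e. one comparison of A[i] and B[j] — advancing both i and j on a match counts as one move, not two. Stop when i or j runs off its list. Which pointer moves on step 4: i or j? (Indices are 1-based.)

[i=1,j=1] 0<4 → i++
[i=2,j=1] 17>4 → j++
[i=2,j=2] 17>5 → j++
[i=2,j=3] 17>10 → j++

j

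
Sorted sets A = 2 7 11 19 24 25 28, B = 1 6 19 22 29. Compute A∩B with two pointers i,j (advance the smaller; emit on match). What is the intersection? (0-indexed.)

i=0 j=0: 2>1, j++
i=0 j=1: 2<6, i++
i=1 j=1: 7>6, j++
i=1 j=2: 7<19, i++
i=2 j=2: 11<19, i++
i=3 j=2: 19==19 emit, i++,j++
i=4 j=3: 24>22, j++
i=4 j=4: 24<29, i++
i=5 j=4: 25<29, i++
i=6 j=4: 28<29, i++

intersection = [19]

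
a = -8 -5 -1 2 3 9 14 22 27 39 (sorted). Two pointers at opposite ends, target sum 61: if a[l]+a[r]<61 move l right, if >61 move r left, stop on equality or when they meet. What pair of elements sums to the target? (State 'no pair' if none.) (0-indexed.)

l=0 r=9: -8+39=31 <61, l++
l=1 r=9: -5+39=34 <61, l++
l=2 r=9: -1+39=38 <61, l++
l=3 r=9: 2+39=41 <61, l++
l=4 r=9: 3+39=42 <61, l++
l=5 r=9: 9+39=48 <61, l++
l=6 r=9: 14+39=53 <61, l++
l=7 r=9: 22+39=61, found

(22, 39)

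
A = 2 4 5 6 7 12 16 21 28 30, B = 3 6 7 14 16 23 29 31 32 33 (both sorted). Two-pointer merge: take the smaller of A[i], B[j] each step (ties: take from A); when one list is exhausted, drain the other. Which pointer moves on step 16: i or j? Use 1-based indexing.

j

i=1 j=1: A[i]=2<=B[j]=3 take 2, i++
i=2 j=1: A[i]=4>B[j]=3 take 3, j++
i=2 j=2: A[i]=4<=B[j]=6 take 4, i++
i=3 j=2: A[i]=5<=B[j]=6 take 5, i++
i=4 j=2: A[i]=6<=B[j]=6 take 6, i++
i=5 j=2: A[i]=7>B[j]=6 take 6, j++
i=5 j=3: A[i]=7<=B[j]=7 take 7, i++
i=6 j=3: A[i]=12>B[j]=7 take 7, j++
i=6 j=4: A[i]=12<=B[j]=14 take 12, i++
i=7 j=4: A[i]=16>B[j]=14 take 14, j++
i=7 j=5: A[i]=16<=B[j]=16 take 16, i++
i=8 j=5: A[i]=21>B[j]=16 take 16, j++
i=8 j=6: A[i]=21<=B[j]=23 take 21, i++
i=9 j=6: A[i]=28>B[j]=23 take 23, j++
i=9 j=7: A[i]=28<=B[j]=29 take 28, i++
i=10 j=7: A[i]=30>B[j]=29 take 29, j++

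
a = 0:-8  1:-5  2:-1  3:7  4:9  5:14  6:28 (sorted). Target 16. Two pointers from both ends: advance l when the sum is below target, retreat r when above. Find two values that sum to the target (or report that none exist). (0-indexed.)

[0,6] -8+28=20 >16 → r--
[0,5] -8+14=6 <16 → l++
[1,5] -5+14=9 <16 → l++
[2,5] -1+14=13 <16 → l++
[3,5] 7+14=21 >16 → r--
[3,4] 7+9=16 → found

(7, 9)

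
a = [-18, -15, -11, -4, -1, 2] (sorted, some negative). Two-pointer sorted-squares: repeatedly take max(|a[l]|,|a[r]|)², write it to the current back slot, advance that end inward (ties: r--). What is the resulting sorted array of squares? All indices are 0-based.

[0,5] |-18|>|2| out[5]=324 → l++
[1,5] |-15|>|2| out[4]=225 → l++
[2,5] |-11|>|2| out[3]=121 → l++
[3,5] |-4|>|2| out[2]=16 → l++
[4,5] |-1|<=|2| out[1]=4 → r--
[4,4] |-1|<=|-1| out[0]=1 → r--

[1, 4, 16, 121, 225, 324]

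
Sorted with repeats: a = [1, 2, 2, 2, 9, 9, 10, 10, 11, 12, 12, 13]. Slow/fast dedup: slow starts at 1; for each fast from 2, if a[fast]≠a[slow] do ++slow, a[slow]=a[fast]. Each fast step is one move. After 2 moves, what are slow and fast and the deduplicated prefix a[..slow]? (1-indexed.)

slow=1 fast=2: a[fast]=2≠a[slow]=1 write a[2]=2, slow++,fast++
slow=2 fast=3: a[fast]=2=a[slow] dup, fast++

slow=2, fast=4, prefix=[1, 2]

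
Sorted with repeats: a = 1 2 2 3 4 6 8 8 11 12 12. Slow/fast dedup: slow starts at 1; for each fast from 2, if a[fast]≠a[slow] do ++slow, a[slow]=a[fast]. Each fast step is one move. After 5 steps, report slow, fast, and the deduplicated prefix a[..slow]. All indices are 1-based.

slow=5, fast=7, prefix=[1, 2, 3, 4, 6]

(s=1,f=2) a[fast]=2≠a[slow]=1 write a[2]=2 → slow++,fast++
(s=2,f=3) a[fast]=2=a[slow] dup → fast++
(s=2,f=4) a[fast]=3≠a[slow]=2 write a[3]=3 → slow++,fast++
(s=3,f=5) a[fast]=4≠a[slow]=3 write a[4]=4 → slow++,fast++
(s=4,f=6) a[fast]=6≠a[slow]=4 write a[5]=6 → slow++,fast++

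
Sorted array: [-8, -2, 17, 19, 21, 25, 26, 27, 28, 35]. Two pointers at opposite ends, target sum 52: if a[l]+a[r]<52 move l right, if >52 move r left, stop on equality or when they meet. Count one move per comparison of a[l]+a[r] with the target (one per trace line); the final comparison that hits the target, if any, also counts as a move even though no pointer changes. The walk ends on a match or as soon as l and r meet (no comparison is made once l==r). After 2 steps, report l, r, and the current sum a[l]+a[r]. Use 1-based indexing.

[1,10] -8+35=27 <52 → l++
[2,10] -2+35=33 <52 → l++

l=3, r=10, sum=52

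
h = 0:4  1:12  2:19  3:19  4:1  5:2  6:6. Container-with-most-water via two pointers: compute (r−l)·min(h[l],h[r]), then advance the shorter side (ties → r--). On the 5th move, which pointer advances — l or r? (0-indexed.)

[0,6] min(4,6)*6=24 best=24 * → l++
[1,6] min(12,6)*5=30 best=30 * → r--
[1,5] min(12,2)*4=8 best=30 → r--
[1,4] min(12,1)*3=3 best=30 → r--
[1,3] min(12,19)*2=24 best=30 → l++

l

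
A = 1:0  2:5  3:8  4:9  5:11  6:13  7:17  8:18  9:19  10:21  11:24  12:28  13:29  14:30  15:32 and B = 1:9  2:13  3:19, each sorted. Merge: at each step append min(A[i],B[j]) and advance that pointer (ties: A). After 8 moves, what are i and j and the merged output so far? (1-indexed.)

i=7, j=3, merged so far=[0, 5, 8, 9, 9, 11, 13, 13]

i=1 j=1: A[i]=0<=B[j]=9 take 0, i++
i=2 j=1: A[i]=5<=B[j]=9 take 5, i++
i=3 j=1: A[i]=8<=B[j]=9 take 8, i++
i=4 j=1: A[i]=9<=B[j]=9 take 9, i++
i=5 j=1: A[i]=11>B[j]=9 take 9, j++
i=5 j=2: A[i]=11<=B[j]=13 take 11, i++
i=6 j=2: A[i]=13<=B[j]=13 take 13, i++
i=7 j=2: A[i]=17>B[j]=13 take 13, j++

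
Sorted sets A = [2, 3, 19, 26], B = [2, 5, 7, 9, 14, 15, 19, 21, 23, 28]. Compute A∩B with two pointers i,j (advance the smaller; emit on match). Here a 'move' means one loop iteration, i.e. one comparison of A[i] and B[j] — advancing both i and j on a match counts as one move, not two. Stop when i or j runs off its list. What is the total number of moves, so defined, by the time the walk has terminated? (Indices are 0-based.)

11 moves

i=0 j=0: 2==2 emit, i++,j++
i=1 j=1: 3<5, i++
i=2 j=1: 19>5, j++
i=2 j=2: 19>7, j++
i=2 j=3: 19>9, j++
i=2 j=4: 19>14, j++
i=2 j=5: 19>15, j++
i=2 j=6: 19==19 emit, i++,j++
i=3 j=7: 26>21, j++
i=3 j=8: 26>23, j++
i=3 j=9: 26<28, i++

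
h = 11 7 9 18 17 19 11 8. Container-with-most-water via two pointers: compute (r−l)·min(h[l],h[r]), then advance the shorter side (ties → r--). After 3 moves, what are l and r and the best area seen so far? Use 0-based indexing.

l=1, r=5, best area=66

l=0 r=7: min(11,8)*7=56 best=56 *, r--
l=0 r=6: min(11,11)*6=66 best=66 *, r--
l=0 r=5: min(11,19)*5=55 best=66, l++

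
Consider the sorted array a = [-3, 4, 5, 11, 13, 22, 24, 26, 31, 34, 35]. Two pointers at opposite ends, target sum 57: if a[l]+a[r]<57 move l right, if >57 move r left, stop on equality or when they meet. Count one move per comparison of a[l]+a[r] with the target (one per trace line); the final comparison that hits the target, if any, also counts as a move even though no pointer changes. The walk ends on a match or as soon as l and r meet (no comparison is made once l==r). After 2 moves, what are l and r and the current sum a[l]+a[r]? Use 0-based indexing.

[0,10] -3+35=32 <57 → l++
[1,10] 4+35=39 <57 → l++

l=2, r=10, sum=40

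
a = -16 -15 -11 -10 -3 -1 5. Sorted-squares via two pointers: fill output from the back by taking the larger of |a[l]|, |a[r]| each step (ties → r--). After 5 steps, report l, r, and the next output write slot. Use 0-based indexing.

l=4, r=5, next write slot=1

l=0 r=6: |-16|>|5| out[6]=256, l++
l=1 r=6: |-15|>|5| out[5]=225, l++
l=2 r=6: |-11|>|5| out[4]=121, l++
l=3 r=6: |-10|>|5| out[3]=100, l++
l=4 r=6: |-3|<=|5| out[2]=25, r--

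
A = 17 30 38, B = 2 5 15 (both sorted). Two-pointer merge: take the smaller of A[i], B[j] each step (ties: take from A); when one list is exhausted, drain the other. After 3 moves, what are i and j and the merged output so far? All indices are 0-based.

i=0, j=3, merged so far=[2, 5, 15]

i=0 j=0: A[i]=17>B[j]=2 take 2, j++
i=0 j=1: A[i]=17>B[j]=5 take 5, j++
i=0 j=2: A[i]=17>B[j]=15 take 15, j++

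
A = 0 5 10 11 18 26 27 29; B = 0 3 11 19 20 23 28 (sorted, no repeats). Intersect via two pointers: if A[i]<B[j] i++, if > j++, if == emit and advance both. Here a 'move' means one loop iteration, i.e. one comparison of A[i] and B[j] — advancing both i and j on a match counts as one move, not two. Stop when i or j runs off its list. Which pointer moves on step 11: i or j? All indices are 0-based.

i

[i=0,j=0] 0==0 emit → i++,j++
[i=1,j=1] 5>3 → j++
[i=1,j=2] 5<11 → i++
[i=2,j=2] 10<11 → i++
[i=3,j=2] 11==11 emit → i++,j++
[i=4,j=3] 18<19 → i++
[i=5,j=3] 26>19 → j++
[i=5,j=4] 26>20 → j++
[i=5,j=5] 26>23 → j++
[i=5,j=6] 26<28 → i++
[i=6,j=6] 27<28 → i++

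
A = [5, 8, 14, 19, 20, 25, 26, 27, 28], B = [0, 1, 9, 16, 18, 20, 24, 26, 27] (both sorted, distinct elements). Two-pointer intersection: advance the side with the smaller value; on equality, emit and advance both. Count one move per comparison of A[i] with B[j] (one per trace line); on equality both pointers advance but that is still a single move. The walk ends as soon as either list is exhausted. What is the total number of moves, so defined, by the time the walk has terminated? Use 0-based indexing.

14 moves

i=0 j=0: 5>0, j++
i=0 j=1: 5>1, j++
i=0 j=2: 5<9, i++
i=1 j=2: 8<9, i++
i=2 j=2: 14>9, j++
i=2 j=3: 14<16, i++
i=3 j=3: 19>16, j++
i=3 j=4: 19>18, j++
i=3 j=5: 19<20, i++
i=4 j=5: 20==20 emit, i++,j++
i=5 j=6: 25>24, j++
i=5 j=7: 25<26, i++
i=6 j=7: 26==26 emit, i++,j++
i=7 j=8: 27==27 emit, i++,j++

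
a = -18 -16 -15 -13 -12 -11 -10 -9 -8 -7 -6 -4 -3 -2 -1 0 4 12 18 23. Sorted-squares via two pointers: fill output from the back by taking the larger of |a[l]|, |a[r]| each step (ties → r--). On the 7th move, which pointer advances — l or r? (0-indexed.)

r

[0,19] |-18|<=|23| out[19]=529 → r--
[0,18] |-18|<=|18| out[18]=324 → r--
[0,17] |-18|>|12| out[17]=324 → l++
[1,17] |-16|>|12| out[16]=256 → l++
[2,17] |-15|>|12| out[15]=225 → l++
[3,17] |-13|>|12| out[14]=169 → l++
[4,17] |-12|<=|12| out[13]=144 → r--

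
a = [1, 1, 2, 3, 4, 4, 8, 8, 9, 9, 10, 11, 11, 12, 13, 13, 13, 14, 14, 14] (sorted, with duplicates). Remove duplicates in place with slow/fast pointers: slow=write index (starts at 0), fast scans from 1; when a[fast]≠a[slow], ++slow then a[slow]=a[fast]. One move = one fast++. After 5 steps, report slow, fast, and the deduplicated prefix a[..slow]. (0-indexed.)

slow=0 fast=1: a[fast]=1=a[slow] dup, fast++
slow=0 fast=2: a[fast]=2≠a[slow]=1 write a[1]=2, slow++,fast++
slow=1 fast=3: a[fast]=3≠a[slow]=2 write a[2]=3, slow++,fast++
slow=2 fast=4: a[fast]=4≠a[slow]=3 write a[3]=4, slow++,fast++
slow=3 fast=5: a[fast]=4=a[slow] dup, fast++

slow=3, fast=6, prefix=[1, 2, 3, 4]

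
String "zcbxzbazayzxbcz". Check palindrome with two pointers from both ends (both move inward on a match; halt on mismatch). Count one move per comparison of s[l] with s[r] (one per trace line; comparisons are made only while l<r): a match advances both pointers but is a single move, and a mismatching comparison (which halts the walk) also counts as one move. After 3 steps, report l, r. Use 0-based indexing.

l=3, r=11

l=0 r=14: 'z'=='z', l++,r--
l=1 r=13: 'c'=='c', l++,r--
l=2 r=12: 'b'=='b', l++,r--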